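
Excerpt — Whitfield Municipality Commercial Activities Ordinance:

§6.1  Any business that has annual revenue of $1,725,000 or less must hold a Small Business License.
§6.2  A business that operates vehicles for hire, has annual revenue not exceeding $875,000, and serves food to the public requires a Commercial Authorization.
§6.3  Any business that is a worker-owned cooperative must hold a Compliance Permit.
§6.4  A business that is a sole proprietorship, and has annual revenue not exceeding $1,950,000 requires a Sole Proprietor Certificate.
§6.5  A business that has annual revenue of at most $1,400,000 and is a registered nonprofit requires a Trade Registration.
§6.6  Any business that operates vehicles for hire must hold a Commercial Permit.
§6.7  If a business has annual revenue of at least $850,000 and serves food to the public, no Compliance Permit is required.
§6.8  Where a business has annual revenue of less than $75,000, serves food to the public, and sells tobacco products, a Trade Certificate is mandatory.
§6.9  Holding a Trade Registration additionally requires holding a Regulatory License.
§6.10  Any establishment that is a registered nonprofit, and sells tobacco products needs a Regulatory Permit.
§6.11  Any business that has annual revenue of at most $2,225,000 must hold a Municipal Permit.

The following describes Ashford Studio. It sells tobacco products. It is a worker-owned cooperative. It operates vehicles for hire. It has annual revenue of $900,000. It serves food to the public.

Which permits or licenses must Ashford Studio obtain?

§6.1 revenue $900,000 ≤ $1,725,000 → Small Business License required.
§6.2 operates vehicles for hire; revenue $900,000 > $875,000; serves food to the public → Commercial Authorization not required.
§6.3 is a worker-owned cooperative → Compliance Permit required.
§6.4 is a worker-owned cooperative (not: is a sole proprietorship); revenue $900,000 ≤ $1,950,000 → Sole Proprietor Certificate not required.
§6.5 revenue $900,000 ≤ $1,400,000; is a worker-owned cooperative (not: is a registered nonprofit) → Trade Registration not required.
§6.6 operates vehicles for hire → Commercial Permit required.
§6.7 revenue $900,000 ≥ $850,000; serves food to the public → exempt from Compliance Permit.
§6.8 revenue $900,000 ≥ $75,000; serves food to the public; sells tobacco products → Trade Certificate not required.
§6.9 Trade Registration is not required → no effect.
§6.10 is a worker-owned cooperative (not: is a registered nonprofit); sells tobacco products → Regulatory Permit not required.
§6.11 revenue $900,000 ≤ $2,225,000 → Municipal Permit required.

Commercial Permit, Municipal Permit, Small Business License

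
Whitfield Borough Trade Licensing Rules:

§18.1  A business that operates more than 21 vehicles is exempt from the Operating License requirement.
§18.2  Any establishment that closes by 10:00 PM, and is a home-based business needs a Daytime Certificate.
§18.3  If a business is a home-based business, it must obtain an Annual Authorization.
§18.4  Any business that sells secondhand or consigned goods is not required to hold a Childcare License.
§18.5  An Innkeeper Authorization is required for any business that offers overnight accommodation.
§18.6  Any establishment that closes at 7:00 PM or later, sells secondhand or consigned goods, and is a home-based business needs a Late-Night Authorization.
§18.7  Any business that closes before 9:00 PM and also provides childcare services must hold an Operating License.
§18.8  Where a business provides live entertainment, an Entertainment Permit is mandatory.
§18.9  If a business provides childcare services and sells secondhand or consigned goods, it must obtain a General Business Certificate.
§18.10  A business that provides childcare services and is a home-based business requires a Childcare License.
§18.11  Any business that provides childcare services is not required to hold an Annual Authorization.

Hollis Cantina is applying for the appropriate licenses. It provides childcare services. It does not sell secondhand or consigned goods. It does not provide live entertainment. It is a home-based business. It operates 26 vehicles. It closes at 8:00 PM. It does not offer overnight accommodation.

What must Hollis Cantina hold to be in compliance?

Childcare License, Daytime Certificate

§18.1 vehicles 26 > 21 → exempt from Operating License.
§18.2 closes 8:00 PM, at/before 10:00 PM; is a home-based business → Daytime Certificate required.
§18.3 is a home-based business → Annual Authorization required.
§18.4 does not sell secondhand or consigned goods → Childcare License exemption does not apply.
§18.5 does not offer overnight accommodation → Innkeeper Authorization not required.
§18.6 closes 8:00 PM, after 7:00 PM; does not sell secondhand or consigned goods; is a home-based business → Late-Night Authorization not required.
§18.7 closes 8:00 PM, at/before 9:00 PM; provides childcare services → Operating License required.
§18.8 does not provide live entertainment → Entertainment Permit not required.
§18.9 provides childcare services; does not sell secondhand or consigned goods → General Business Certificate not required.
§18.10 provides childcare services; is a home-based business → Childcare License required.
§18.11 provides childcare services → exempt from Annual Authorization.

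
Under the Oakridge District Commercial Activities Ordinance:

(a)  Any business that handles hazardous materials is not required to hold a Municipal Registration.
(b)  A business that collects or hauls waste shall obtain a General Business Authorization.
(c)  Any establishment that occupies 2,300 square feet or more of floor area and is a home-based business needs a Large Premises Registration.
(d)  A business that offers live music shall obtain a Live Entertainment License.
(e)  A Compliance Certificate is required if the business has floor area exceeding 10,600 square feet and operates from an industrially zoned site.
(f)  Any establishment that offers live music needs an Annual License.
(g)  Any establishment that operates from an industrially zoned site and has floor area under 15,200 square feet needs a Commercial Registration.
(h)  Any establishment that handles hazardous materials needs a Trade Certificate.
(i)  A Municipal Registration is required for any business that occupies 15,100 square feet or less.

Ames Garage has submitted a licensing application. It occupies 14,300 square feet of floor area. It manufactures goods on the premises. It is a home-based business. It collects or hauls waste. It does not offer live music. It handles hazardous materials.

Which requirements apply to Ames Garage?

(a) handles hazardous materials → exempt from Municipal Registration.
(b) collects or hauls waste → General Business Authorization required.
(c) floor area 14,300 square feet ≥ 2,300 square feet; is a home-based business → Large Premises Registration required.
(d) does not offer live music → Live Entertainment License not required.
(e) floor area 14,300 square feet > 10,600 square feet; is a home-based business (not: operates from an industrially zoned site) → Compliance Certificate not required.
(f) does not offer live music → Annual License not required.
(g) is a home-based business (not: operates from an industrially zoned site); floor area 14,300 square feet < 15,200 square feet → Commercial Registration not required.
(h) handles hazardous materials → Trade Certificate required.
(i) floor area 14,300 square feet ≤ 15,100 square feet → Municipal Registration required.

General Business Authorization, Large Premises Registration, Trade Certificate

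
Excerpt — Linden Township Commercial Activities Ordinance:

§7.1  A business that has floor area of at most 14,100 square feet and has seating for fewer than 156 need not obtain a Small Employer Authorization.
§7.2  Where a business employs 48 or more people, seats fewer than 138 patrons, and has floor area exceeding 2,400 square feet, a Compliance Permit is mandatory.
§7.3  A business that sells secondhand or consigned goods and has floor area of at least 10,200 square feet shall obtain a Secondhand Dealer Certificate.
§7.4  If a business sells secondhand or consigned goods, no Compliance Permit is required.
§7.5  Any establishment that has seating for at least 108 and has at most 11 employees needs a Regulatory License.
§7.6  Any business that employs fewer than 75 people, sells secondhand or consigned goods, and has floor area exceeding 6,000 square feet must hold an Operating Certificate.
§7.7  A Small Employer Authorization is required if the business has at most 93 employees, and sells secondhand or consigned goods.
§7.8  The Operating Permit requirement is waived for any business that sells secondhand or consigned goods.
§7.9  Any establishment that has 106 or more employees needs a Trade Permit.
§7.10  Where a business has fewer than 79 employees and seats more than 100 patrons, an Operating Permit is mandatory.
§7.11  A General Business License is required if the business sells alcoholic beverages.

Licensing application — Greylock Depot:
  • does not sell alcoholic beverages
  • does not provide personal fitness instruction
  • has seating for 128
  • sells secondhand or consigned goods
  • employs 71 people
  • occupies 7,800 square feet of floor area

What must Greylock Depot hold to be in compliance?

§7.1 floor area 7,800 square feet ≤ 14,100 square feet; seating 128 < 156 → exempt from Small Employer Authorization.
§7.2 employees 71 ≥ 48; seating 128 < 138; floor area 7,800 square feet > 2,400 square feet → Compliance Permit required.
§7.3 sells secondhand or consigned goods; floor area 7,800 square feet < 10,200 square feet → Secondhand Dealer Certificate not required.
§7.4 sells secondhand or consigned goods → exempt from Compliance Permit.
§7.5 seating 128 ≥ 108; employees 71 > 11 → Regulatory License not required.
§7.6 employees 71 < 75; sells secondhand or consigned goods; floor area 7,800 square feet > 6,000 square feet → Operating Certificate required.
§7.7 employees 71 ≤ 93; sells secondhand or consigned goods → Small Employer Authorization required.
§7.8 sells secondhand or consigned goods → exempt from Operating Permit.
§7.9 employees 71 < 106 → Trade Permit not required.
§7.10 employees 71 < 79; seating 128 > 100 → Operating Permit required.
§7.11 does not sell alcoholic beverages → General Business License not required.

Operating Certificate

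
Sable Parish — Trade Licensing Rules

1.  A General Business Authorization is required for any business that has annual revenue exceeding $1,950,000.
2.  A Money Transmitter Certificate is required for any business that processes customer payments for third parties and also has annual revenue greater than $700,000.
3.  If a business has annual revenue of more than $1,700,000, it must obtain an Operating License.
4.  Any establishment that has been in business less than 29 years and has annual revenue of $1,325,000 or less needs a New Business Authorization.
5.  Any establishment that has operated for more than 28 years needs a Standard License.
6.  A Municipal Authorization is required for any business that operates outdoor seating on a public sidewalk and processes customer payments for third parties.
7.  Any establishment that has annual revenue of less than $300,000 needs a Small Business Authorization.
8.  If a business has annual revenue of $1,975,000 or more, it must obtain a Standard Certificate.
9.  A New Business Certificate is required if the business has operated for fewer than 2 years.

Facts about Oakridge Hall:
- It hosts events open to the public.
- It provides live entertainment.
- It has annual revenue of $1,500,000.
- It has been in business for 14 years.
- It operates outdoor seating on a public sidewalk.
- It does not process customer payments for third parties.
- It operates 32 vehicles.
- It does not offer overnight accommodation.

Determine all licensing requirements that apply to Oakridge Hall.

None

1. revenue $1,500,000 ≤ $1,950,000 → General Business Authorization not required.
2. does not process customer payments for third parties; revenue $1,500,000 > $700,000 → Money Transmitter Certificate not required.
3. revenue $1,500,000 ≤ $1,700,000 → Operating License not required.
4. years in business 14 < 29; revenue $1,500,000 > $1,325,000 → New Business Authorization not required.
5. years in business 14 ≤ 28 → Standard License not required.
6. operates outdoor seating on a public sidewalk; does not process customer payments for third parties → Municipal Authorization not required.
7. revenue $1,500,000 ≥ $300,000 → Small Business Authorization not required.
8. revenue $1,500,000 < $1,975,000 → Standard Certificate not required.
9. years in business 14 ≥ 2 → New Business Certificate not required.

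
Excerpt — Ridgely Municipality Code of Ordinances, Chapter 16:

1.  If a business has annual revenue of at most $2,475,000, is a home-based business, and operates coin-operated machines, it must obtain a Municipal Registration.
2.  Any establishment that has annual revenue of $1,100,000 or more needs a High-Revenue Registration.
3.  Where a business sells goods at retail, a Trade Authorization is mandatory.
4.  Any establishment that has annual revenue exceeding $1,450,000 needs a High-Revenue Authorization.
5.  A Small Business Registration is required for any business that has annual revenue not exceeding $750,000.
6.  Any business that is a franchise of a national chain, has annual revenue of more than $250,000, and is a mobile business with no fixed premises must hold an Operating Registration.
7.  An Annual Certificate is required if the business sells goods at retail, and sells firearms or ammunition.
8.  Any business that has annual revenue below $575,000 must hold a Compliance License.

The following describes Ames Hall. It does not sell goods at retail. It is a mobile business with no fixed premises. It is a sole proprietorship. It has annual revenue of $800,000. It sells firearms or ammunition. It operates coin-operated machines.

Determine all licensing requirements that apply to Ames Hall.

1. revenue $800,000 ≤ $2,475,000; is a mobile business with no fixed premises (not: is a home-based business); operates coin-operated machines → Municipal Registration not required.
2. revenue $800,000 < $1,100,000 → High-Revenue Registration not required.
3. does not sell goods at retail → Trade Authorization not required.
4. revenue $800,000 ≤ $1,450,000 → High-Revenue Authorization not required.
5. revenue $800,000 > $750,000 → Small Business Registration not required.
6. is a sole proprietorship (not: is a franchise of a national chain); revenue $800,000 > $250,000; is a mobile business with no fixed premises → Operating Registration not required.
7. does not sell goods at retail; sells firearms or ammunition → Annual Certificate not required.
8. revenue $800,000 ≥ $575,000 → Compliance License not required.

None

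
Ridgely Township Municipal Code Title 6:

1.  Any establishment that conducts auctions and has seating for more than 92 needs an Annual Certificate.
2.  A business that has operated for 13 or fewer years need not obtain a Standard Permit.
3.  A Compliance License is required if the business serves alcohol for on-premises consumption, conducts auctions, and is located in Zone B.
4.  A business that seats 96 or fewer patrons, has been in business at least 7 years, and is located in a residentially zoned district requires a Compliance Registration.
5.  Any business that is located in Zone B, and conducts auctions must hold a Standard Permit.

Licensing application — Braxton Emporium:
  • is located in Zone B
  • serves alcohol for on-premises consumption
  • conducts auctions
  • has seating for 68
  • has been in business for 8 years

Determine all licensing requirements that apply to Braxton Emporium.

Compliance License

1. conducts auctions; seating 68 ≤ 92 → Annual Certificate not required.
2. years in business 8 ≤ 13 → exempt from Standard Permit.
3. serves alcohol for on-premises consumption; conducts auctions; is located in Zone B → Compliance License required.
4. seating 68 ≤ 96; years in business 8 ≥ 7; is located in Zone B (not: is located in a residentially zoned district) → Compliance Registration not required.
5. is located in Zone B; conducts auctions → Standard Permit required.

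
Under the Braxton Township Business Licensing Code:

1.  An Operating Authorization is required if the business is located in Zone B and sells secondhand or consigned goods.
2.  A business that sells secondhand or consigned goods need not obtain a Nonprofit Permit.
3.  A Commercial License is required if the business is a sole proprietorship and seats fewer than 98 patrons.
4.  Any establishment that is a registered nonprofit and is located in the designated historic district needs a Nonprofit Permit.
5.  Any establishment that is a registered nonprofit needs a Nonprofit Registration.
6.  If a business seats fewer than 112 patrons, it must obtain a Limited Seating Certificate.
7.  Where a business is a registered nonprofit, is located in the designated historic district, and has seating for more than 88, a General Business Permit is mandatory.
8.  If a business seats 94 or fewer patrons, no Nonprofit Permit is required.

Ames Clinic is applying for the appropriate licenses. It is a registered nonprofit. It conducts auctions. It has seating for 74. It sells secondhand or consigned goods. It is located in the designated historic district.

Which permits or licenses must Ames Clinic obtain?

1. is located in the designated historic district (not: is located in Zone B); sells secondhand or consigned goods → Operating Authorization not required.
2. sells secondhand or consigned goods → exempt from Nonprofit Permit.
3. is a registered nonprofit (not: is a sole proprietorship); seating 74 < 98 → Commercial License not required.
4. is a registered nonprofit; is located in the designated historic district → Nonprofit Permit required.
5. is a registered nonprofit → Nonprofit Registration required.
6. seating 74 < 112 → Limited Seating Certificate required.
7. is a registered nonprofit; is located in the designated historic district; seating 74 ≤ 88 → General Business Permit not required.
8. seating 74 ≤ 94 → exempt from Nonprofit Permit.

Limited Seating Certificate, Nonprofit Registration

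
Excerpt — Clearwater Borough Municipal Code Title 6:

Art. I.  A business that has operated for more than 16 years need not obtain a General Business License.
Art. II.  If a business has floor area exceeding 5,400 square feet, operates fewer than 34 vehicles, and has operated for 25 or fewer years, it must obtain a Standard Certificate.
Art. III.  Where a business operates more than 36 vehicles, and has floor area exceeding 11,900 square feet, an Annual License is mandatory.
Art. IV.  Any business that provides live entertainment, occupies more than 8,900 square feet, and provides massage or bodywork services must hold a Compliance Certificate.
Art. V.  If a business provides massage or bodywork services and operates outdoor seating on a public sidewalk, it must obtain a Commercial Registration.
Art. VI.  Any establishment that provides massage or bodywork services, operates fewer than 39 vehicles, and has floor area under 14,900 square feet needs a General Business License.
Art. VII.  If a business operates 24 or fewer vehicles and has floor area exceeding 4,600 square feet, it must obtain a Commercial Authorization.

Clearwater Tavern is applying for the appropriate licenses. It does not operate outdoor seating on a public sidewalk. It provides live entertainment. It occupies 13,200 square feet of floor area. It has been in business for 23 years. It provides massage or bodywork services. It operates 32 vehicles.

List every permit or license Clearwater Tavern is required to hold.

Compliance Certificate, Standard Certificate

Art. I. years in business 23 > 16 → exempt from General Business License.
Art. II. floor area 13,200 square feet > 5,400 square feet; vehicles 32 < 34; years in business 23 ≤ 25 → Standard Certificate required.
Art. III. vehicles 32 ≤ 36; floor area 13,200 square feet > 11,900 square feet → Annual License not required.
Art. IV. provides live entertainment; floor area 13,200 square feet > 8,900 square feet; provides massage or bodywork services → Compliance Certificate required.
Art. V. provides massage or bodywork services; does not operate outdoor seating on a public sidewalk → Commercial Registration not required.
Art. VI. provides massage or bodywork services; vehicles 32 < 39; floor area 13,200 square feet < 14,900 square feet → General Business License required.
Art. VII. vehicles 32 > 24; floor area 13,200 square feet > 4,600 square feet → Commercial Authorization not required.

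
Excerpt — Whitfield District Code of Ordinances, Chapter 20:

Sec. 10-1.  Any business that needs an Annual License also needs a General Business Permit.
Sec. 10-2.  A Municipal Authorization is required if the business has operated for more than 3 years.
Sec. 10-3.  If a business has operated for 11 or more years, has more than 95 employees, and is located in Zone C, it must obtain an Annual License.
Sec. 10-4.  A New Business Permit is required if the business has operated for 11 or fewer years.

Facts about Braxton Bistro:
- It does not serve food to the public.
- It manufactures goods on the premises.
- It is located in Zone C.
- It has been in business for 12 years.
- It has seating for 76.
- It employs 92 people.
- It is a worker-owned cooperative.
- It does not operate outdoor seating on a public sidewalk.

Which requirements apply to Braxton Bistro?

Sec. 10-1. Annual License is not required → no effect.
Sec. 10-2. years in business 12 > 3 → Municipal Authorization required.
Sec. 10-3. years in business 12 ≥ 11; employees 92 ≤ 95; is located in Zone C → Annual License not required.
Sec. 10-4. years in business 12 > 11 → New Business Permit not required.

Municipal Authorization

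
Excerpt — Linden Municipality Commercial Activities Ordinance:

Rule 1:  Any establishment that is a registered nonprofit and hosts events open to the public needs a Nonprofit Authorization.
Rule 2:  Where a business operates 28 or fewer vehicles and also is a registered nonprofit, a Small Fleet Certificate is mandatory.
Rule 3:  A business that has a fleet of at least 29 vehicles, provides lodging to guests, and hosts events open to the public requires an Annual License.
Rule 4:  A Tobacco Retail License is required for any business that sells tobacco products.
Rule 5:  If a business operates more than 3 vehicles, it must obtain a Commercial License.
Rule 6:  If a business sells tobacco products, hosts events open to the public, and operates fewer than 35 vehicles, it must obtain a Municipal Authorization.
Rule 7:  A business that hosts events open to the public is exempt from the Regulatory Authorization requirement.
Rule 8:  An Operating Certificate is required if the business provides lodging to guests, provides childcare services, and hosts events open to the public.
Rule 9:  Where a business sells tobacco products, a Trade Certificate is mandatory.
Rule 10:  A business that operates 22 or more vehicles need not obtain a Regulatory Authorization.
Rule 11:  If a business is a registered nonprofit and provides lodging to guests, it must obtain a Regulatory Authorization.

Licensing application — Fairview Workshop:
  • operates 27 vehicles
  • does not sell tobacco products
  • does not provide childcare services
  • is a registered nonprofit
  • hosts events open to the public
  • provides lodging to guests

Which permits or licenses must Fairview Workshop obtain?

Commercial License, Nonprofit Authorization, Small Fleet Certificate

Rule 1: is a registered nonprofit; hosts events open to the public → Nonprofit Authorization required.
Rule 2: vehicles 27 ≤ 28; is a registered nonprofit → Small Fleet Certificate required.
Rule 3: vehicles 27 < 29; provides lodging to guests; hosts events open to the public → Annual License not required.
Rule 4: does not sell tobacco products → Tobacco Retail License not required.
Rule 5: vehicles 27 > 3 → Commercial License required.
Rule 6: does not sell tobacco products; hosts events open to the public; vehicles 27 < 35 → Municipal Authorization not required.
Rule 7: hosts events open to the public → exempt from Regulatory Authorization.
Rule 8: provides lodging to guests; does not provide childcare services; hosts events open to the public → Operating Certificate not required.
Rule 9: does not sell tobacco products → Trade Certificate not required.
Rule 10: vehicles 27 ≥ 22 → exempt from Regulatory Authorization.
Rule 11: is a registered nonprofit; provides lodging to guests → Regulatory Authorization required.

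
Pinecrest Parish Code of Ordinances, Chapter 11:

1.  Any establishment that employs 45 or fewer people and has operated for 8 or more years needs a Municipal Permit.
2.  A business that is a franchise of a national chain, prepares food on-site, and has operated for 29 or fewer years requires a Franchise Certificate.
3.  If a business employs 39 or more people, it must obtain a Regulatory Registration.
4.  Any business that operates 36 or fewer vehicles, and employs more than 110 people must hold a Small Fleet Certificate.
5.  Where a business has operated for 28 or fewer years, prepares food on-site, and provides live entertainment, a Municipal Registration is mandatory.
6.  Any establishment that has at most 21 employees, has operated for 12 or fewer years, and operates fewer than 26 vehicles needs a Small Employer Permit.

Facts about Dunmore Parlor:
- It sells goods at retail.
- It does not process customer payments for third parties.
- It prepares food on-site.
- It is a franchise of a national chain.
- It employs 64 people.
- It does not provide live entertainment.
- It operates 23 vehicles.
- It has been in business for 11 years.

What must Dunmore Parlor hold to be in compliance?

1. employees 64 > 45; years in business 11 ≥ 8 → Municipal Permit not required.
2. is a franchise of a national chain; prepares food on-site; years in business 11 ≤ 29 → Franchise Certificate required.
3. employees 64 ≥ 39 → Regulatory Registration required.
4. vehicles 23 ≤ 36; employees 64 ≤ 110 → Small Fleet Certificate not required.
5. years in business 11 ≤ 28; prepares food on-site; does not provide live entertainment → Municipal Registration not required.
6. employees 64 > 21; years in business 11 ≤ 12; vehicles 23 < 26 → Small Employer Permit not required.

Franchise Certificate, Regulatory Registration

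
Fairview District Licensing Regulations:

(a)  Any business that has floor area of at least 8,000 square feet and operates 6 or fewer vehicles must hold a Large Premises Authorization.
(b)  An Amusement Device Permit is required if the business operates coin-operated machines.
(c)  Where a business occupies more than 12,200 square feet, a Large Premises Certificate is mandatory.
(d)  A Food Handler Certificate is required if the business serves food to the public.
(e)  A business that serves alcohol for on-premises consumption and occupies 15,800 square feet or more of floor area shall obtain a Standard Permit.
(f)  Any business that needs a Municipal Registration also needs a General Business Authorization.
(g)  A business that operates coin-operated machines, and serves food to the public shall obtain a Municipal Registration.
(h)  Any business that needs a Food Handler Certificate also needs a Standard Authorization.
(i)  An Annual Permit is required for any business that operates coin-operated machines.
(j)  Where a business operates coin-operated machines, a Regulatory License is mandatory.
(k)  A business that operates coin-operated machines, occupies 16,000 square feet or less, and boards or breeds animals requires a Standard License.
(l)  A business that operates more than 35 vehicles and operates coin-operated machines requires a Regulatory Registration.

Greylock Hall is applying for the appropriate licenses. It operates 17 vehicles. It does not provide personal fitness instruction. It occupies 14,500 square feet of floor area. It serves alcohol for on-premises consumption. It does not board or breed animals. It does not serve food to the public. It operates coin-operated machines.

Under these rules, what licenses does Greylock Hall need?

(a) floor area 14,500 square feet ≥ 8,000 square feet; vehicles 17 > 6 → Large Premises Authorization not required.
(b) operates coin-operated machines → Amusement Device Permit required.
(c) floor area 14,500 square feet > 12,200 square feet → Large Premises Certificate required.
(d) does not serve food to the public → Food Handler Certificate not required.
(e) serves alcohol for on-premises consumption; floor area 14,500 square feet < 15,800 square feet → Standard Permit not required.
(f) Municipal Registration is not required → no effect.
(g) operates coin-operated machines; does not serve food to the public → Municipal Registration not required.
(h) Food Handler Certificate is not required → no effect.
(i) operates coin-operated machines → Annual Permit required.
(j) operates coin-operated machines → Regulatory License required.
(k) operates coin-operated machines; floor area 14,500 square feet ≤ 16,000 square feet; does not board or breed animals → Standard License not required.
(l) vehicles 17 ≤ 35; operates coin-operated machines → Regulatory Registration not required.

Amusement Device Permit, Annual Permit, Large Premises Certificate, Regulatory License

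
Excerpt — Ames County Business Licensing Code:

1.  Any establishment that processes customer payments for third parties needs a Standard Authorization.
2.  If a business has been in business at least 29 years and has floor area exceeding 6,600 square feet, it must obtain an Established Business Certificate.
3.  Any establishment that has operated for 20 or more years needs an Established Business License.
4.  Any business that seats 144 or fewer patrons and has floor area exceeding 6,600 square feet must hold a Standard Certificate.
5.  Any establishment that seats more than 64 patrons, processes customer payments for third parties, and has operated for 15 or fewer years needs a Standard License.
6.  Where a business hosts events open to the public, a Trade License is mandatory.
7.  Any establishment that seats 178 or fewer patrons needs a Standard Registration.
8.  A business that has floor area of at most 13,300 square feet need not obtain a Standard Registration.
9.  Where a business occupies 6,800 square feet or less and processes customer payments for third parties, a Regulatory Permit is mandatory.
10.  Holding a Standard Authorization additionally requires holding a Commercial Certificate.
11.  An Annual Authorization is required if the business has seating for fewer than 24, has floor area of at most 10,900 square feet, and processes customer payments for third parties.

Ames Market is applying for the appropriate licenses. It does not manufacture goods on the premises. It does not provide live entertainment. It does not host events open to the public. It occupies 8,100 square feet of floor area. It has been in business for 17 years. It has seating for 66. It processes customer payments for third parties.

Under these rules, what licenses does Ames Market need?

Commercial Certificate, Standard Authorization, Standard Certificate

1. processes customer payments for third parties → Standard Authorization required.
2. years in business 17 < 29; floor area 8,100 square feet > 6,600 square feet → Established Business Certificate not required.
3. years in business 17 < 20 → Established Business License not required.
4. seating 66 ≤ 144; floor area 8,100 square feet > 6,600 square feet → Standard Certificate required.
5. seating 66 > 64; processes customer payments for third parties; years in business 17 > 15 → Standard License not required.
6. does not host events open to the public → Trade License not required.
7. seating 66 ≤ 178 → Standard Registration required.
8. floor area 8,100 square feet ≤ 13,300 square feet → exempt from Standard Registration.
9. floor area 8,100 square feet > 6,800 square feet; processes customer payments for third parties → Regulatory Permit not required.
10. Standard Authorization is required → Commercial Certificate also required.
11. seating 66 ≥ 24; floor area 8,100 square feet ≤ 10,900 square feet; processes customer payments for third parties → Annual Authorization not required.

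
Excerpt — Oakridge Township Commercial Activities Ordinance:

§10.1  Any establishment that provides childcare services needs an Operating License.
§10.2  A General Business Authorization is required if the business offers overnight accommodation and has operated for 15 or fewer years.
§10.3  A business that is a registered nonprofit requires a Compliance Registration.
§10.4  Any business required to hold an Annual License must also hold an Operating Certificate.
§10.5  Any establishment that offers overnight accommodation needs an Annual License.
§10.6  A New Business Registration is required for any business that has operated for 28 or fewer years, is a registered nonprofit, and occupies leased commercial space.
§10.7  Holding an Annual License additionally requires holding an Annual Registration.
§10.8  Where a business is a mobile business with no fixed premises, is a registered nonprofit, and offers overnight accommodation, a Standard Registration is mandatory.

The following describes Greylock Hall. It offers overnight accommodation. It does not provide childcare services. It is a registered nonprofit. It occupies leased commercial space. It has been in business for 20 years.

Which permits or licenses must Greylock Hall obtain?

Annual License, Annual Registration, Compliance Registration, New Business Registration, Operating Certificate

§10.1 does not provide childcare services → Operating License not required.
§10.2 offers overnight accommodation; years in business 20 > 15 → General Business Authorization not required.
§10.3 is a registered nonprofit → Compliance Registration required.
§10.4 Annual License is required → Operating Certificate also required.
§10.5 offers overnight accommodation → Annual License required.
§10.6 years in business 20 ≤ 28; is a registered nonprofit; occupies leased commercial space → New Business Registration required.
§10.7 Annual License is required → Annual Registration also required.
§10.8 occupies leased commercial space (not: is a mobile business with no fixed premises); is a registered nonprofit; offers overnight accommodation → Standard Registration not required.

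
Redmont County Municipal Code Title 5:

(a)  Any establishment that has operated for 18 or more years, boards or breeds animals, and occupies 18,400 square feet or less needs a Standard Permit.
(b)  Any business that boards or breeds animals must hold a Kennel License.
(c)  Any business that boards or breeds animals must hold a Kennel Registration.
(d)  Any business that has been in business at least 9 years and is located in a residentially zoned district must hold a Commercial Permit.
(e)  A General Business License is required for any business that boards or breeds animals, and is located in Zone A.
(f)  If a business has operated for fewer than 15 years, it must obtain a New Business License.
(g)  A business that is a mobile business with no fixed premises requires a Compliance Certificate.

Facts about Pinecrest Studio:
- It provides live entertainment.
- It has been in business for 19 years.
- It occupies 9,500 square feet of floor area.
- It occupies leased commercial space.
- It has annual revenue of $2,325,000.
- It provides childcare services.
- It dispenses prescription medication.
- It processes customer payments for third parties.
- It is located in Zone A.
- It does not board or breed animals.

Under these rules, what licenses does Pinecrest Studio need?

None

(a) years in business 19 ≥ 18; does not board or breed animals; floor area 9,500 square feet ≤ 18,400 square feet → Standard Permit not required.
(b) does not board or breed animals → Kennel License not required.
(c) does not board or breed animals → Kennel Registration not required.
(d) years in business 19 ≥ 9; is located in Zone A (not: is located in a residentially zoned district) → Commercial Permit not required.
(e) does not board or breed animals; is located in Zone A → General Business License not required.
(f) years in business 19 ≥ 15 → New Business License not required.
(g) occupies leased commercial space (not: is a mobile business with no fixed premises) → Compliance Certificate not required.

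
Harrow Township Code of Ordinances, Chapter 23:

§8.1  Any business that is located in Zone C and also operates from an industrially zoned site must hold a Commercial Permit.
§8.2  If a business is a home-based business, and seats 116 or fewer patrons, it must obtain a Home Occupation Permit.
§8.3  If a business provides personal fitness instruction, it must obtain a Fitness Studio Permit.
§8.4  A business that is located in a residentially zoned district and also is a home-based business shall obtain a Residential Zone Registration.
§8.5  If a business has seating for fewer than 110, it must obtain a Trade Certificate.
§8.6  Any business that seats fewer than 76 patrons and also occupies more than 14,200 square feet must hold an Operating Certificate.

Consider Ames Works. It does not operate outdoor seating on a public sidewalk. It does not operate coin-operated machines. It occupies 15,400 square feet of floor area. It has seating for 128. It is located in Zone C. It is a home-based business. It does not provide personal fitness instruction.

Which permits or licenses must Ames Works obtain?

None

§8.1 is located in Zone C; is a home-based business (not: operates from an industrially zoned site) → Commercial Permit not required.
§8.2 is a home-based business; seating 128 > 116 → Home Occupation Permit not required.
§8.3 does not provide personal fitness instruction → Fitness Studio Permit not required.
§8.4 is located in Zone C (not: is located in a residentially zoned district); is a home-based business → Residential Zone Registration not required.
§8.5 seating 128 ≥ 110 → Trade Certificate not required.
§8.6 seating 128 ≥ 76; floor area 15,400 square feet > 14,200 square feet → Operating Certificate not required.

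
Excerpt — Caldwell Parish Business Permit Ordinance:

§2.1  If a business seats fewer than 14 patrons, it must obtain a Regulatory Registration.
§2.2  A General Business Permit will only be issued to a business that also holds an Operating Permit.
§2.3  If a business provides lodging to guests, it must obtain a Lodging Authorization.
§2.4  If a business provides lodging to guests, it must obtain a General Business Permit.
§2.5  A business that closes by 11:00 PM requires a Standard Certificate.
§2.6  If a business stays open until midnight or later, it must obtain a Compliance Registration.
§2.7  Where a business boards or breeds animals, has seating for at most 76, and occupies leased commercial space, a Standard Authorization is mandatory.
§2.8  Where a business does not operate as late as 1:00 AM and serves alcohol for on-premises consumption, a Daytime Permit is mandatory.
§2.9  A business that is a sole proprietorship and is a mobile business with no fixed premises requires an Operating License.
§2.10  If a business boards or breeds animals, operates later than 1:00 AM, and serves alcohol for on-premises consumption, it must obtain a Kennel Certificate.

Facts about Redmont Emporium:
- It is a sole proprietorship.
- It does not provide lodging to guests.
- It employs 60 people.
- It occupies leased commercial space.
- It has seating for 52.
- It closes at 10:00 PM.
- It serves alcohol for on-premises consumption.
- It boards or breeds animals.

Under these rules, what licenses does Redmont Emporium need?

Daytime Permit, Standard Authorization, Standard Certificate

§2.1 seating 52 ≥ 14 → Regulatory Registration not required.
§2.2 General Business Permit is not required → no effect.
§2.3 does not provide lodging to guests → Lodging Authorization not required.
§2.4 does not provide lodging to guests → General Business Permit not required.
§2.5 closes 10:00 PM, at/before 11:00 PM → Standard Certificate required.
§2.6 closes 10:00 PM, at/before midnight → Compliance Registration not required.
§2.7 boards or breeds animals; seating 52 ≤ 76; occupies leased commercial space → Standard Authorization required.
§2.8 closes 10:00 PM, at/before 1:00 AM; serves alcohol for on-premises consumption → Daytime Permit required.
§2.9 is a sole proprietorship; occupies leased commercial space (not: is a mobile business with no fixed premises) → Operating License not required.
§2.10 boards or breeds animals; closes 10:00 PM, at/before 1:00 AM; serves alcohol for on-premises consumption → Kennel Certificate not required.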